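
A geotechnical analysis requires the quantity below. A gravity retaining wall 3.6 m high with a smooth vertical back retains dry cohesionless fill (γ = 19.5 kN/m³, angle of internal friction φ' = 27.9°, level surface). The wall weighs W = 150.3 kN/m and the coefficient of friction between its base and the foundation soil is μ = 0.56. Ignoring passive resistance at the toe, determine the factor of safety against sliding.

K_a = tan²(45° − 27.9°/2) = 0.3625.
P_a = ½K_aγH² = 0.5×0.3625×19.5×3.6² = 45.80 kN/m, acting at H/3 = 1.200 m above the base.
FS_sliding = μW / P_a = 0.56×150.3 / 45.80 = 1.838.

1.84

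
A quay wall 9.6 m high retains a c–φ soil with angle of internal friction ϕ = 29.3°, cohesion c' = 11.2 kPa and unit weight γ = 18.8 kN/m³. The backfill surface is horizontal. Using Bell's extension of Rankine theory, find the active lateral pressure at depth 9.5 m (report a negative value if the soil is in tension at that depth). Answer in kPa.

48.1 kPa

K_a = (1 − sin φ)/(1 + sin φ) = 0.3428.
σ_a = K_a γ z − 2c√K_a = 0.3428×18.8×9.5 − 2×11.2×0.5855 = 48.12 kPa.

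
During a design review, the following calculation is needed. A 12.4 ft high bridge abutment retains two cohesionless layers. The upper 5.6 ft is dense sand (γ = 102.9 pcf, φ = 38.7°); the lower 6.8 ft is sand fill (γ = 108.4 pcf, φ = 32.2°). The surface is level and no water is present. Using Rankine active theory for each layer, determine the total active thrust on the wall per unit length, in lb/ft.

2330 lb/ft

K_a1 = tan²(45°−38.7°/2) = 0.2306; K_a2 = tan²(45°−32.2°/2) = 0.3047.
Layer 1: σ at base = K_a1 γ₁ h₁ = 132.9 psf; P₁ = ½×132.9×5.6 = 372.0.
Layer 2: σ_v at top = γ₁h₁ = 576.2; σ_h top = K_a2×576.2 = 175.6; σ_h base = K_a2×(576.2+108.4×6.8) = 400.2.
P₂ = ½(175.6+400.2)×6.8 = 1958. Total P_a = 372.0+1958 = 2330 lb/ft.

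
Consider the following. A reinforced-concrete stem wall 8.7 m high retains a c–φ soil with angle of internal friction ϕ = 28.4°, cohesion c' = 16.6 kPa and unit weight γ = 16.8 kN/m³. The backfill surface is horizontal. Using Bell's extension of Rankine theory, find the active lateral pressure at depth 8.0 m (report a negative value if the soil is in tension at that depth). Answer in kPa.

K_a = (1 − sin φ)/(1 + sin φ) = 0.3554.
σ_a = K_a γ z − 2c√K_a = 0.3554×16.8×8.0 − 2×16.6×0.5961 = 27.97 kPa.

28.0 kPa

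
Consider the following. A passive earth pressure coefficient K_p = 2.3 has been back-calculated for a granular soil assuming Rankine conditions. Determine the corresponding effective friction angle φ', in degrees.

23.2°

K_p = (1+sin φ)/(1−sin φ) ⇒ sin φ = (K_p − 1)/(K_p + 1) = 0.3939.
φ = arcsin(0.3939) = 23.20°.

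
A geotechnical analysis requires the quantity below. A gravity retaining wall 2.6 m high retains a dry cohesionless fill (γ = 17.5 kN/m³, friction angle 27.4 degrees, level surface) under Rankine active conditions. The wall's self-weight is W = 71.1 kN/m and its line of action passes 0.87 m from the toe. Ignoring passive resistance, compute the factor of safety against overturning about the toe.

K_a = tan²(45° − 27.4°/2) = 0.3697.
P_a = ½K_aγH² = 0.5×0.3697×17.5×2.6² = 21.87 kN/m, acting at H/3 = 0.8667 m above the base.
Overturning moment M_o = P_a × H/3 = 21.87 × 0.8667 = 18.95.
Resisting moment M_r = W × 0.87 = 71.1 × 0.87 = 61.86.
FS_overturning = M_r/M_o = 61.86/18.95 = 3.264.

3.26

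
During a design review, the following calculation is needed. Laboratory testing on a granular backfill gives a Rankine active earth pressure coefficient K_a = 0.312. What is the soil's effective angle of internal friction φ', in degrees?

31.6°

K_a = tan²(45° − φ/2) ⇒ 45° − φ/2 = arctan(√0.312) = 29.19°.
φ = 2(45° − 29.19°) = 31.63°.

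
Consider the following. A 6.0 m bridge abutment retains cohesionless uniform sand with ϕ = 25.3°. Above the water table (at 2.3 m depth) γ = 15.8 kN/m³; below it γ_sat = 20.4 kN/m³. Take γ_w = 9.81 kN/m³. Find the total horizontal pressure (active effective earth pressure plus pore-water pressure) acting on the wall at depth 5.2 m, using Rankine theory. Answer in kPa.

55.3 kPa

K_a = (1 − sin φ)/(1 + sin φ) = 0.4012.
γ' = 20.4 − 9.81 = 10.59 kN/m³.
Effective vertical stress at 5.2 m: σ'_v = 15.8×2.3 + 10.59×2.90 = 67.05 kPa.
σ'_h = K_a σ'_v = 0.4012 × 67.05 = 26.90 kPa; u = γ_w × 2.90 = 28.45 kPa.
Total σ_h = 26.90 + 28.45 = 55.35 kPa.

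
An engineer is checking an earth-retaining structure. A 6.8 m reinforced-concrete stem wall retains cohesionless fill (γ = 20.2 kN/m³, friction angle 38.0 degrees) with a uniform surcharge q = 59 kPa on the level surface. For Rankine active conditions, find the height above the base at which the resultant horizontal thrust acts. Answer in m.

2.79 m

K_a = 0.2379.
Triangular part P₁ = ½K_aγH² = 111.1 at H/3 = 2.267 m; rectangular part P₂ = K_a q H = 95.44 at H/2 = 3.400 m.
ȳ = (P₁·2.267 + P₂·3.400)/(P₁+P₂) = 2.790 m.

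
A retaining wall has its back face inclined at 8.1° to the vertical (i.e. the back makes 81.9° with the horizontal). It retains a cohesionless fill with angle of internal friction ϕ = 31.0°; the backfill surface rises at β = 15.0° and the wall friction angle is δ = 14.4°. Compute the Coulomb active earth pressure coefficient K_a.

K_a = sin²(α+φ) / [sin²α · sin(α−δ) · (1 + √{sin(φ+δ)sin(φ−β) / (sin(α−δ)sin(α+β))})²].
With α = 81.9°, φ = 31.0°, δ = 14.4°, β = 15.0°: K_a = 0.4381.

0.438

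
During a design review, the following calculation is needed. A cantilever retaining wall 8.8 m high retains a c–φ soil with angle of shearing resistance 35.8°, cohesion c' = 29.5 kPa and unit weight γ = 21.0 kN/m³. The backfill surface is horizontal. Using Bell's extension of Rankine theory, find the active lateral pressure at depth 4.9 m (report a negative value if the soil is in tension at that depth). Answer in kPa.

K_a = (1 − sin φ)/(1 + sin φ) = 0.2619.
σ_a = K_a γ z − 2c√K_a = 0.2619×21.0×4.9 − 2×29.5×0.5117 = -3.246 kPa.

-3.25 kPa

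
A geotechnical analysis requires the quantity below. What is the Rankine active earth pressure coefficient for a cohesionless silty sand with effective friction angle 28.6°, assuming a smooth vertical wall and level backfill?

K_a = (1 − sin φ)/(1 + sin φ) = (1 − sin 28.6°)/(1 + sin 28.6°) = 0.3525.

0.353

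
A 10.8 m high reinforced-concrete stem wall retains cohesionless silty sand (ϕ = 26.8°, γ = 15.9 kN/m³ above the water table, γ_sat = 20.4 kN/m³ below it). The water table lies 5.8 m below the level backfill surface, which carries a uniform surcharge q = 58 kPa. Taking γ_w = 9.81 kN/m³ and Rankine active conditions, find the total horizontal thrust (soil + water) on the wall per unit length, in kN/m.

686 kN/m

K_a = tan²(45° − φ/2) = 0.3785.
γ' = 20.4 − 9.81 = 10.59 kN/m³. h₂ = H − d_w = 5.0 m.
σ'_h: at surface K_a·q = 21.95; at WT K_a(q+γd_w) = 56.85; at base K_a(q+γd_w+γ'h₂) = 76.89 kPa.
P₁ = ½(21.95+56.85)×5.8 = 228.5; P₂ = ½(56.85+76.89)×5.0 = 334.4; P_w = ½γ_w h₂² = 122.6.
Total = 228.5+334.4+122.6 = 685.5 kN/m.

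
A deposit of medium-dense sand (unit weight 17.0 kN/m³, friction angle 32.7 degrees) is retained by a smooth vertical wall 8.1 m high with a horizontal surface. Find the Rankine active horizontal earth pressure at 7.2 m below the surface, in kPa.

36.5 kPa

K_a = (1 − sin φ)/(1 + sin φ) = 0.2985.
σ_h = K_a γ z = 0.2985 × 17.0 × 7.2 = 36.54 kPa.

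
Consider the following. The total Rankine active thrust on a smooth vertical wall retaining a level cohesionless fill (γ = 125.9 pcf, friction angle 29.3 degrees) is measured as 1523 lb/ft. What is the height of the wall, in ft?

8.40 ft

K_a = 0.3428. P_a = ½ K_a γ H² ⇒ H = √(2P_a/(K_a γ)).
H = √(2×1523/(0.3428×125.9)) = 8.401 ft.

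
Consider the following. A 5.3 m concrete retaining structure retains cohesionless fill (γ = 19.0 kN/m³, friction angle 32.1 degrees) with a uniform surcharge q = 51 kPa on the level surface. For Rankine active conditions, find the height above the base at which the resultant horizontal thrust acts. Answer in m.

K_a = 0.3060.
Triangular part P₁ = ½K_aγH² = 81.66 at H/3 = 1.767 m; rectangular part P₂ = K_a q H = 82.71 at H/2 = 2.650 m.
ȳ = (P₁·1.767 + P₂·2.650)/(P₁+P₂) = 2.211 m.

2.21 m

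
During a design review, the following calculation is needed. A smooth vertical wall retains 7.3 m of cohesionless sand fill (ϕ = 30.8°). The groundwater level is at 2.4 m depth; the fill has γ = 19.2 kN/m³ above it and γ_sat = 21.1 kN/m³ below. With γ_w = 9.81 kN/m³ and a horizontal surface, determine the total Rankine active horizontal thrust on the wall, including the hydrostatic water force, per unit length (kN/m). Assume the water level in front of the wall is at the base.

K_a = tan²(45° − φ/2) = 0.3227.
γ' = 21.1 − 9.81 = 11.29 kN/m³. Depth below WT = 4.9 m.
σ'_h at WT = K_a γ d_w = 14.87 kPa; at base = 14.87 + K_a γ' × 4.9 = 32.72 kPa.
P₁ (0–2.4 m) = ½×14.87×2.4 = 17.84. P₂ (2.4–7.3 m) = ½(14.87+32.72)×4.9 = 116.6.
P_w = ½ γ_w h₂² = 0.5×9.81×4.9² = 117.8. Total = 17.84+116.6+117.8 = 252.2 kN/m.

252 kN/m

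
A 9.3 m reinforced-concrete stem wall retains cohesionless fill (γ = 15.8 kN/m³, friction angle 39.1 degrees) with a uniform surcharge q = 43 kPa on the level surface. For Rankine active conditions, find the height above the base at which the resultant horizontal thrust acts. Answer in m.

3.67 m

K_a = 0.2265.
Triangular part P₁ = ½K_aγH² = 154.8 at H/3 = 3.100 m; rectangular part P₂ = K_a q H = 90.57 at H/2 = 4.650 m.
ȳ = (P₁·3.100 + P₂·4.650)/(P₁+P₂) = 3.672 m.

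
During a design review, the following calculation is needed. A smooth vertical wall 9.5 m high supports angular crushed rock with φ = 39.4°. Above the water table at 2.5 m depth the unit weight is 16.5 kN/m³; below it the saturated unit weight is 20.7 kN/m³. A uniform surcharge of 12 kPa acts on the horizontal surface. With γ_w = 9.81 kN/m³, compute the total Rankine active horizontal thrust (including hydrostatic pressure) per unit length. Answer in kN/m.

401 kN/m

K_a = tan²(45° − φ/2) = 0.2234.
γ' = 20.7 − 9.81 = 10.89 kN/m³. h₂ = H − d_w = 7.0 m.
σ'_h: at surface K_a·q = 2.681; at WT K_a(q+γd_w) = 11.90; at base K_a(q+γd_w+γ'h₂) = 28.93 kPa.
P₁ = ½(2.681+11.90)×2.5 = 18.22; P₂ = ½(11.90+28.93)×7.0 = 142.9; P_w = ½γ_w h₂² = 240.3.
Total = 18.22+142.9+240.3 = 401.5 kN/m.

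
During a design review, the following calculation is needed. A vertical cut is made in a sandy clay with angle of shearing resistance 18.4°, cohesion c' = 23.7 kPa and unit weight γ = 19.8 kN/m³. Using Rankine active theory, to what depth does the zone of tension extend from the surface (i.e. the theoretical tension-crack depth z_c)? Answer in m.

K_a = tan²(45° − 18.4°/2) = 0.5202; √K_a = 0.7212.
The active pressure is zero where K_a γ z = 2c√K_a, so z_c = 2c/(γ√K_a) = 2×23.7/(19.8×0.7212) = 3.319 m.

3.32 m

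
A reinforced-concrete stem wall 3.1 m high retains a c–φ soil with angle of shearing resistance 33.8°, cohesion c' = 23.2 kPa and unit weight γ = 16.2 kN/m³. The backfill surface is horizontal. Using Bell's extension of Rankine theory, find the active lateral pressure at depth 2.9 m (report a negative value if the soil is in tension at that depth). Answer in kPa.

-11.4 kPa

K_a = (1 − sin φ)/(1 + sin φ) = 0.2851.
σ_a = K_a γ z − 2c√K_a = 0.2851×16.2×2.9 − 2×23.2×0.5340 = -11.38 kPa.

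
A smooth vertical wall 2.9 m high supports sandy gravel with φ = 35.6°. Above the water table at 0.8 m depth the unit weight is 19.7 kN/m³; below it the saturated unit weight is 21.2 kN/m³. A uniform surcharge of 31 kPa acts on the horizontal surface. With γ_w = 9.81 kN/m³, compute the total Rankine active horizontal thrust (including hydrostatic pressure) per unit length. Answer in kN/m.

62.4 kN/m

K_a = tan²(45° − φ/2) = 0.2641.
γ' = 21.2 − 9.81 = 11.39 kN/m³. h₂ = H − d_w = 2.1 m.
σ'_h: at surface K_a·q = 8.188; at WT K_a(q+γd_w) = 12.35; at base K_a(q+γd_w+γ'h₂) = 18.67 kPa.
P₁ = ½(8.188+12.35)×0.8 = 8.215; P₂ = ½(12.35+18.67)×2.1 = 32.57; P_w = ½γ_w h₂² = 21.63.
Total = 8.215+32.57+21.63 = 62.42 kN/m.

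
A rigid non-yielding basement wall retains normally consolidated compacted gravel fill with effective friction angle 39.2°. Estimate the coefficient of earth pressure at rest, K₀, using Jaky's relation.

0.368

K₀ = 1 − sin φ' = 1 − sin 39.2° = 0.3680.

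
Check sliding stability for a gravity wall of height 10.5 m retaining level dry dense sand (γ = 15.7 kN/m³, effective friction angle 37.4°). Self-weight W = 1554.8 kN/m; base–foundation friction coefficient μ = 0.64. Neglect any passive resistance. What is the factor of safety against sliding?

4.71

K_a = tan²(45° − 37.4°/2) = 0.2443.
P_a = ½K_aγH² = 0.5×0.2443×15.7×10.5² = 211.4 kN/m, acting at H/3 = 3.500 m above the base.
FS_sliding = μW / P_a = 0.64×1554.8 / 211.4 = 4.707.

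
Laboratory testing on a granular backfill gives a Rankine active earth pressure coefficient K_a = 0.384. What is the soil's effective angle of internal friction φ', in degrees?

K_a = tan²(45° − φ/2) ⇒ 45° − φ/2 = arctan(√0.384) = 31.79°.
φ = 2(45° − 31.79°) = 26.43°.

26.4°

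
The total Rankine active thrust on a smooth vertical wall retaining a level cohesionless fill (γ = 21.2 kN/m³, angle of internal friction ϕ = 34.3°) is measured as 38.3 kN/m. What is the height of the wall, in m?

3.60 m

K_a = 0.2792. P_a = ½ K_a γ H² ⇒ H = √(2P_a/(K_a γ)).
H = √(2×38.3/(0.2792×21.2)) = 3.598 m.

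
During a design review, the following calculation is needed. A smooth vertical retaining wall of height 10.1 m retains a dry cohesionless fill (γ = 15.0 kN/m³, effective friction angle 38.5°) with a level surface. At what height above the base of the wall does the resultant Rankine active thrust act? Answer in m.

K_a = 0.2327.
The pressure distribution is triangular, so the resultant acts at H/3 above the base = 10.1/3 = 3.367 m.

3.37 m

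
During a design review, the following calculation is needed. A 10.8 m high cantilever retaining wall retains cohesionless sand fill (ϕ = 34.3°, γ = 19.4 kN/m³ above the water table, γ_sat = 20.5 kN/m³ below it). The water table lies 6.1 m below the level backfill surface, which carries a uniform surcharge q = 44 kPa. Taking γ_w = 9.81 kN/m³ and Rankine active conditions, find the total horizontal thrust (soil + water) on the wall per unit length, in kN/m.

K_a = tan²(45° − φ/2) = 0.2792.
γ' = 20.5 − 9.81 = 10.69 kN/m³. h₂ = H − d_w = 4.7 m.
σ'_h: at surface K_a·q = 12.28; at WT K_a(q+γd_w) = 45.32; at base K_a(q+γd_w+γ'h₂) = 59.34 kPa.
P₁ = ½(12.28+45.32)×6.1 = 175.7; P₂ = ½(45.32+59.34)×4.7 = 246.0; P_w = ½γ_w h₂² = 108.4.
Total = 175.7+246.0+108.4 = 530.0 kN/m.

530 kN/m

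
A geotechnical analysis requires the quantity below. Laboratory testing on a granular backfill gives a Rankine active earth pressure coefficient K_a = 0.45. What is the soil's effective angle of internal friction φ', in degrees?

22.3°

K_a = tan²(45° − φ/2) ⇒ 45° − φ/2 = arctan(√0.45) = 33.85°.
φ = 2(45° − 33.85°) = 22.29°.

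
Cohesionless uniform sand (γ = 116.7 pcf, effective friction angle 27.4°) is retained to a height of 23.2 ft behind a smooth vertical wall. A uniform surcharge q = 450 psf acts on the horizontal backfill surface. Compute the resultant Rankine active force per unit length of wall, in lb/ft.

15500 lb/ft

K_a = tan²(45° − φ/2) = 0.3697.
Soil triangle: ½ K_a γ H² = 0.5×0.3697×116.7×23.2² = 11610 lb/ft.
Surcharge rectangle: K_a q H = 0.3697×450×23.2 = 3859 lb/ft.
Total = 11610 + 3859 = 15470 lb/ft.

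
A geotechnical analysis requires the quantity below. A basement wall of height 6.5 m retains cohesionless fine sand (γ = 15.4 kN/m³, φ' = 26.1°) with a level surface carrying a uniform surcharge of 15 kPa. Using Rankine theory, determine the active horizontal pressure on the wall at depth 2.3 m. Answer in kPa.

K_a = (1 − sin φ)/(1 + sin φ) = 0.3889.
σ_v = γz + q = 15.4 × 2.3 + 15 = 50.42 kPa.
σ_h = K_a σ_v = 0.3889 × 50.42 = 19.61 kPa.

19.6 kPa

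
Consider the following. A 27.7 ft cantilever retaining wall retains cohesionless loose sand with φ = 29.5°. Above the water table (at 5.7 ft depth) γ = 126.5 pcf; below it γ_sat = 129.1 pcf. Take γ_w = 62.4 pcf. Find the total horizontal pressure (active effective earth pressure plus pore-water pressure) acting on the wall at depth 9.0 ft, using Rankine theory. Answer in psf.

526 psf

K_a = (1 − sin φ)/(1 + sin φ) = 0.3401.
γ' = 129.1 − 62.4 = 66.70 pcf.
Effective vertical stress at 9.0 ft: σ'_v = 126.5×5.7 + 66.70×3.30 = 941.2 psf.
σ'_h = K_a σ'_v = 0.3401 × 941.2 = 320.1 psf; u = γ_w × 3.30 = 205.9 psf.
Total σ_h = 320.1 + 205.9 = 526.0 psf.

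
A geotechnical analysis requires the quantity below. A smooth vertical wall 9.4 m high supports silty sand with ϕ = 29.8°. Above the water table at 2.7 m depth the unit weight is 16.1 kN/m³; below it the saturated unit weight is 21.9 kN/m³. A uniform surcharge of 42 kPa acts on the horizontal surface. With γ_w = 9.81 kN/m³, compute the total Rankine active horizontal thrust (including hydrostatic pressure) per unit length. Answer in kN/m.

K_a = tan²(45° − φ/2) = 0.3360.
γ' = 21.9 − 9.81 = 12.09 kN/m³. h₂ = H − d_w = 6.7 m.
σ'_h: at surface K_a·q = 14.11; at WT K_a(q+γd_w) = 28.72; at base K_a(q+γd_w+γ'h₂) = 55.94 kPa.
P₁ = ½(14.11+28.72)×2.7 = 57.83; P₂ = ½(28.72+55.94)×6.7 = 283.6; P_w = ½γ_w h₂² = 220.2.
Total = 57.83+283.6+220.2 = 561.6 kN/m.

562 kN/m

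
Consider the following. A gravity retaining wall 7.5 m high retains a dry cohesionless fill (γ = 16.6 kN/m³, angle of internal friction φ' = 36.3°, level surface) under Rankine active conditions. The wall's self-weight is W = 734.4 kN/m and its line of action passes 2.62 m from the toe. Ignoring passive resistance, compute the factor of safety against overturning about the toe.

6.43

K_a = tan²(45° − 36.3°/2) = 0.2563.
P_a = ½K_aγH² = 0.5×0.2563×16.6×7.5² = 119.6 kN/m, acting at H/3 = 2.500 m above the base.
Overturning moment M_o = P_a × H/3 = 119.6 × 2.500 = 299.1.
Resisting moment M_r = W × 2.62 = 734.4 × 2.62 = 1924.
FS_overturning = M_r/M_o = 1924/299.1 = 6.433.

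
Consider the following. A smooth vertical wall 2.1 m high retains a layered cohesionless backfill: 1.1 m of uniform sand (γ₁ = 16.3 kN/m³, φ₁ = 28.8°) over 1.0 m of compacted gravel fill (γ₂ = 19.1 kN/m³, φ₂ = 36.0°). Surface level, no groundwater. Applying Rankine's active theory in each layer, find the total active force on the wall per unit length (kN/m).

10.6 kN/m

K_a1 = tan²(45°−28.8°/2) = 0.3498; K_a2 = tan²(45°−36.0°/2) = 0.2596.
Layer 1: σ at base = K_a1 γ₁ h₁ = 6.271 kPa; P₁ = ½×6.271×1.1 = 3.449.
Layer 2: σ_v at top = γ₁h₁ = 17.93; σ_h top = K_a2×17.93 = 4.655; σ_h base = K_a2×(17.93+19.1×1.0) = 9.614.
P₂ = ½(4.655+9.614)×1.0 = 7.134. Total P_a = 3.449+7.134 = 10.58 kN/m.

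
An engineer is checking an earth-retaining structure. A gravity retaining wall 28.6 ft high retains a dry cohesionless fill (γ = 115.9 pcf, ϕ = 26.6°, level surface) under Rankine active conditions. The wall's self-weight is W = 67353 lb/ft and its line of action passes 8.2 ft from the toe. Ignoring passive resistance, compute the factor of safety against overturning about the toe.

3.20

K_a = tan²(45° − 26.6°/2) = 0.3814.
P_a = ½K_aγH² = 0.5×0.3814×115.9×28.6² = 18080 lb/ft, acting at H/3 = 9.533 ft above the base.
Overturning moment M_o = P_a × H/3 = 18080 × 9.533 = 172400.
Resisting moment M_r = W × 8.2 = 67353 × 8.2 = 552300.
FS_overturning = M_r/M_o = 552300/172400 = 3.204.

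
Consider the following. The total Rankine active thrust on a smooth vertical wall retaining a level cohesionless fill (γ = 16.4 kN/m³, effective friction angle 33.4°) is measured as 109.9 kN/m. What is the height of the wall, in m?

6.80 m

K_a = 0.2899. P_a = ½ K_a γ H² ⇒ H = √(2P_a/(K_a γ)).
H = √(2×109.9/(0.2899×16.4)) = 6.799 m.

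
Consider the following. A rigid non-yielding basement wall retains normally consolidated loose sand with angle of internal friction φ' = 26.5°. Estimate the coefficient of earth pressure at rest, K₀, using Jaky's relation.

0.554

K₀ = 1 − sin φ' = 1 − sin 26.5° = 0.5538.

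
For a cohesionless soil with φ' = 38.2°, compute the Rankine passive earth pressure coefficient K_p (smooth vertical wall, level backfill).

K_p = (1 + sin φ)/(1 − sin φ) = tan²(45° + 38.2°/2) = 4.241.

4.24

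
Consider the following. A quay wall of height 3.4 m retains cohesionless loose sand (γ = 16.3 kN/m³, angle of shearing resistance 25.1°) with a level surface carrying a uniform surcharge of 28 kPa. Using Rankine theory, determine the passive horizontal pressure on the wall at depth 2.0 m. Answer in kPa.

150 kPa

K_p = (1 + sin φ)/(1 − sin φ) = 2.473.
σ_v = γz + q = 16.3 × 2.0 + 28 = 60.60 kPa.
σ_h = K_p σ_v = 2.473 × 60.60 = 149.9 kPa.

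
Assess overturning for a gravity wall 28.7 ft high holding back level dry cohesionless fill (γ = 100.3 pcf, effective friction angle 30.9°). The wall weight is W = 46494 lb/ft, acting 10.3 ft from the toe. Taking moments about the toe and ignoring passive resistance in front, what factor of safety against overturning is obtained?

3.77

K_a = tan²(45° − 30.9°/2) = 0.3214.
P_a = ½K_aγH² = 0.5×0.3214×100.3×28.7² = 13280 lb/ft, acting at H/3 = 9.567 ft above the base.
Overturning moment M_o = P_a × H/3 = 13280 × 9.567 = 127000.
Resisting moment M_r = W × 10.3 = 46494 × 10.3 = 478900.
FS_overturning = M_r/M_o = 478900/127000 = 3.770.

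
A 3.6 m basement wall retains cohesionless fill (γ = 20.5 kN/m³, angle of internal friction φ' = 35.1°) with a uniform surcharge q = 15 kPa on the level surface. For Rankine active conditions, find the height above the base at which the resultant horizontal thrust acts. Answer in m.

1.37 m

K_a = 0.2698.
Triangular part P₁ = ½K_aγH² = 35.85 at H/3 = 1.200 m; rectangular part P₂ = K_a q H = 14.57 at H/2 = 1.800 m.
ȳ = (P₁·1.200 + P₂·1.800)/(P₁+P₂) = 1.373 m.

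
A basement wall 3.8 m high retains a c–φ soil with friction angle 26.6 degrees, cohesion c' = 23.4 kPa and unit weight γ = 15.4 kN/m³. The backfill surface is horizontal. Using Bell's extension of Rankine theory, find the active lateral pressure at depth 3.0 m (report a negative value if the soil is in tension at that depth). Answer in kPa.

K_a = (1 − sin φ)/(1 + sin φ) = 0.3814.
σ_a = K_a γ z − 2c√K_a = 0.3814×15.4×3.0 − 2×23.4×0.6176 = -11.28 kPa.

-11.3 kPa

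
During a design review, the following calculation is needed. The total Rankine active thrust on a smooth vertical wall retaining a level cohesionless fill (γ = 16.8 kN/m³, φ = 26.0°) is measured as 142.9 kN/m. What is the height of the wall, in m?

6.60 m

K_a = 0.3905. P_a = ½ K_a γ H² ⇒ H = √(2P_a/(K_a γ)).
H = √(2×142.9/(0.3905×16.8)) = 6.601 m.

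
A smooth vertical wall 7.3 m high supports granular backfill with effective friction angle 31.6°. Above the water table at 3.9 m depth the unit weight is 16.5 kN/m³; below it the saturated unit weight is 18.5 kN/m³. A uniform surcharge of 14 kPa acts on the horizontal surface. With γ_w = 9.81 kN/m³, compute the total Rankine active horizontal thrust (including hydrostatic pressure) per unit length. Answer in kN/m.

212 kN/m

K_a = tan²(45° − φ/2) = 0.3123.
γ' = 18.5 − 9.81 = 8.690 kN/m³. h₂ = H − d_w = 3.4 m.
σ'_h: at surface K_a·q = 4.373; at WT K_a(q+γd_w) = 24.47; at base K_a(q+γd_w+γ'h₂) = 33.70 kPa.
P₁ = ½(4.373+24.47)×3.9 = 56.25; P₂ = ½(24.47+33.70)×3.4 = 98.90; P_w = ½γ_w h₂² = 56.70.
Total = 56.25+98.90+56.70 = 211.8 kN/m.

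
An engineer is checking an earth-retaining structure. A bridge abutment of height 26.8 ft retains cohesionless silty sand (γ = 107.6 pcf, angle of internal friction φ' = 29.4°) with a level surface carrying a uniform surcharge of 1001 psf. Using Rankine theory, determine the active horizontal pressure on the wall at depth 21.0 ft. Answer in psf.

K_a = (1 − sin φ)/(1 + sin φ) = 0.3415.
σ_v = γz + q = 107.6 × 21.0 + 1001 = 3261 psf.
σ_h = K_a σ_v = 0.3415 × 3261 = 1113 psf.

1110 psf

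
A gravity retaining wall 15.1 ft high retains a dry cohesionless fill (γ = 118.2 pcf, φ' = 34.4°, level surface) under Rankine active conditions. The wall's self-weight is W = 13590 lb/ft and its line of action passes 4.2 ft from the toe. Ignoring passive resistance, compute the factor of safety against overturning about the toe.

3.03

K_a = tan²(45° − 34.4°/2) = 0.2780.
P_a = ½K_aγH² = 0.5×0.2780×118.2×15.1² = 3746 lb/ft, acting at H/3 = 5.033 ft above the base.
Overturning moment M_o = P_a × H/3 = 3746 × 5.033 = 18850.
Resisting moment M_r = W × 4.2 = 13590 × 4.2 = 57080.
FS_overturning = M_r/M_o = 57080/18850 = 3.027.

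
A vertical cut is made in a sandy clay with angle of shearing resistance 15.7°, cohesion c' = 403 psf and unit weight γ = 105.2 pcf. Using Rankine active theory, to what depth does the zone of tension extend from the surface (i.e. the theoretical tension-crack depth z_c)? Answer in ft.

K_a = tan²(45° − 15.7°/2) = 0.5741; √K_a = 0.7577.
The active pressure is zero where K_a γ z = 2c√K_a, so z_c = 2c/(γ√K_a) = 2×403/(105.2×0.7577) = 10.11 ft.

10.1 ft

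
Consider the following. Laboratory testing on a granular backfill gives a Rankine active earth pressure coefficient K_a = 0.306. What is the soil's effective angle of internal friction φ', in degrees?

32.1°

K_a = tan²(45° − φ/2) ⇒ 45° − φ/2 = arctan(√0.306) = 28.95°.
φ = 2(45° − 28.95°) = 32.10°.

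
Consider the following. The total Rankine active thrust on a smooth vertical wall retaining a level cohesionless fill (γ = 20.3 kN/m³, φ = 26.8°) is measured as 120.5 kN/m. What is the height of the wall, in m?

K_a = 0.3785. P_a = ½ K_a γ H² ⇒ H = √(2P_a/(K_a γ)).
H = √(2×120.5/(0.3785×20.3)) = 5.601 m.

5.60 m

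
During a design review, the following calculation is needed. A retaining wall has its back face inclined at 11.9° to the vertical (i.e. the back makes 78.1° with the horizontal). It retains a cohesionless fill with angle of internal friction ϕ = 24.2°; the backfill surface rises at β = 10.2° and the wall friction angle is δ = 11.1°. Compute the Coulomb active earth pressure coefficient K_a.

K_a = sin²(α+φ) / [sin²α · sin(α−δ) · (1 + √{sin(φ+δ)sin(φ−β) / (sin(α−δ)sin(α+β))})²].
With α = 78.1°, φ = 24.2°, δ = 11.1°, β = 10.2°: K_a = 0.5608.

0.561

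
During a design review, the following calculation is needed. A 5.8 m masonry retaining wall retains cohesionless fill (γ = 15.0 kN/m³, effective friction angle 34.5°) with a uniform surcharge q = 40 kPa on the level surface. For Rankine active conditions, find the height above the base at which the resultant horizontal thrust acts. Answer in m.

K_a = 0.2768.
Triangular part P₁ = ½K_aγH² = 69.84 at H/3 = 1.933 m; rectangular part P₂ = K_a q H = 64.22 at H/2 = 2.900 m.
ȳ = (P₁·1.933 + P₂·2.900)/(P₁+P₂) = 2.396 m.

2.40 m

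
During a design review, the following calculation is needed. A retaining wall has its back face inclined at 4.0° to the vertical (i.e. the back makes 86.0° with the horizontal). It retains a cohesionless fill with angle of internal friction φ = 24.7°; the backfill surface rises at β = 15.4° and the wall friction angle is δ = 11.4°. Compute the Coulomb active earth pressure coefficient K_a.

0.526

K_a = sin²(α+φ) / [sin²α · sin(α−δ) · (1 + √{sin(φ+δ)sin(φ−β) / (sin(α−δ)sin(α+β))})²].
With α = 86.0°, φ = 24.7°, δ = 11.4°, β = 15.4°: K_a = 0.5255.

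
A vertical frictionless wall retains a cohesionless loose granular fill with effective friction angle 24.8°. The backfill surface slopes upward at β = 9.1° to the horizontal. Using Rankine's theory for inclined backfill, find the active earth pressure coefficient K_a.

0.430

K_a = cos β · (cos β − √(cos²β − cos²φ)) / (cos β + √(cos²β − cos²φ)).
cos β = 0.9874, cos φ = 0.9078, √(cos²β − cos²φ) = 0.3885.
K_a = 0.9874 × (0.9874 − 0.3885)/(0.9874 + 0.3885) = 0.4298.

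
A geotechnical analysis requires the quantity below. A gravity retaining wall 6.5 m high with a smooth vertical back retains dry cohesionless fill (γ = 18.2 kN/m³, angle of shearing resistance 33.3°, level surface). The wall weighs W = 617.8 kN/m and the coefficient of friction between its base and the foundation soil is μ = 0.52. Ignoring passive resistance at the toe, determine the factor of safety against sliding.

2.87

K_a = tan²(45° − 33.3°/2) = 0.2911.
P_a = ½K_aγH² = 0.5×0.2911×18.2×6.5² = 111.9 kN/m, acting at H/3 = 2.167 m above the base.
FS_sliding = μW / P_a = 0.52×617.8 / 111.9 = 2.870.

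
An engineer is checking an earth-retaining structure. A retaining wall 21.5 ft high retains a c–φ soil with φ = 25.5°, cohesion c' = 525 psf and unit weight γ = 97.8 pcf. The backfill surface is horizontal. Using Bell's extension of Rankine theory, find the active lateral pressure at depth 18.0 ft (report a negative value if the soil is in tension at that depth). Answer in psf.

K_a = (1 − sin φ)/(1 + sin φ) = 0.3981.
σ_a = K_a γ z − 2c√K_a = 0.3981×97.8×18.0 − 2×525×0.6310 = 38.32 psf.

38.3 psf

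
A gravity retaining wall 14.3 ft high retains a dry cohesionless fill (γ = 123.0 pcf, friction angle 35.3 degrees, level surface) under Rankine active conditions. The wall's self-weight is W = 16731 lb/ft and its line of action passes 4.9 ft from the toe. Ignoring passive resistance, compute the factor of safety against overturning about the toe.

K_a = tan²(45° − 35.3°/2) = 0.2675.
P_a = ½K_aγH² = 0.5×0.2675×123.0×14.3² = 3365 lb/ft, acting at H/3 = 4.767 ft above the base.
Overturning moment M_o = P_a × H/3 = 3365 × 4.767 = 16040.
Resisting moment M_r = W × 4.9 = 16731 × 4.9 = 81980.
FS_overturning = M_r/M_o = 81980/16040 = 5.112.

5.11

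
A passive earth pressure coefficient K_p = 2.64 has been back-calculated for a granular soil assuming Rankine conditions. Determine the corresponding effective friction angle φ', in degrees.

K_p = (1+sin φ)/(1−sin φ) ⇒ sin φ = (K_p − 1)/(K_p + 1) = 0.4505.
φ = arcsin(0.4505) = 26.78°.

26.8°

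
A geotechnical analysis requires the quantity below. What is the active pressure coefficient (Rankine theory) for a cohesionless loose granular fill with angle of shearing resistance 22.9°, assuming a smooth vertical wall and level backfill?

K_a = tan²(45° − φ/2) = tan²(33.55°) = 0.4398.

0.440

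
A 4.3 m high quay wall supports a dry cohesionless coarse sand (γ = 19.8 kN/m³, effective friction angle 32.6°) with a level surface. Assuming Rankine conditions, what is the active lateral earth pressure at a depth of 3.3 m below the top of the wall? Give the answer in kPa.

K_a = (1 − sin φ)/(1 + sin φ) = 0.2997.
σ_h = K_a γ z = 0.2997 × 19.8 × 3.3 = 19.58 kPa.

19.6 kPa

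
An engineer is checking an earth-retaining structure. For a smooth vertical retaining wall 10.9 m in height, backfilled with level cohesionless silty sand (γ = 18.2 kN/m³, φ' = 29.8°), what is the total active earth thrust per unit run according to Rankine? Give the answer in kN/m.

363 kN/m

K_a = tan²(45° − φ/2) = 0.3360.
P_a = ½ K_a γ H² = 0.5 × 0.3360 × 18.2 × 10.9² = 363.3 kN/m.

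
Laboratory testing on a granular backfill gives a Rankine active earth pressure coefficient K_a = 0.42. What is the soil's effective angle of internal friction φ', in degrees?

K_a = tan²(45° − φ/2) ⇒ 45° − φ/2 = arctan(√0.42) = 32.95°.
φ = 2(45° − 32.95°) = 24.11°.

24.1°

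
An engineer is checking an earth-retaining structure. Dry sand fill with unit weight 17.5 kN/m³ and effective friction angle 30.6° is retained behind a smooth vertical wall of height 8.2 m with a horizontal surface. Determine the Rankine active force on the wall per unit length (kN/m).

K_a = tan²(45° − φ/2) = 0.3253.
P_a = ½ K_a γ H² = 0.5 × 0.3253 × 17.5 × 8.2² = 191.4 kN/m.

191 kN/m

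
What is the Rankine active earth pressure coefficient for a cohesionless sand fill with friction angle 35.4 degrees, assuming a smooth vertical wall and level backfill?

K_a = tan²(45° − φ/2) = tan²(27.30°) = 0.2664.

0.266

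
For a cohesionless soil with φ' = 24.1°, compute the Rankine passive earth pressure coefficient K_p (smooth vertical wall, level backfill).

K_p = (1 + sin φ)/(1 − sin φ) = tan²(45° + 24.1°/2) = 2.380.

2.38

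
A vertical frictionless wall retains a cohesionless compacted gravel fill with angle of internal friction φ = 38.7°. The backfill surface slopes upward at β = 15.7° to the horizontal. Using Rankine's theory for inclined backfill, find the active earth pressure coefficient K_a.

0.252

K_a = cos β · (cos β − √(cos²β − cos²φ)) / (cos β + √(cos²β − cos²φ)).
cos β = 0.9627, cos φ = 0.7804, √(cos²β − cos²φ) = 0.5637.
K_a = 0.9627 × (0.9627 − 0.5637)/(0.9627 + 0.5637) = 0.2517.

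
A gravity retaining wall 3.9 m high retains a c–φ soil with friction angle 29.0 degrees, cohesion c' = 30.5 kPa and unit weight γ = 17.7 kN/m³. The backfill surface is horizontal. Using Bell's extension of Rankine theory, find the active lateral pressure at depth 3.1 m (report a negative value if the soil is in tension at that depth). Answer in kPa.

-16.9 kPa

K_a = (1 − sin φ)/(1 + sin φ) = 0.3470.
σ_a = K_a γ z − 2c√K_a = 0.3470×17.7×3.1 − 2×30.5×0.5890 = -16.89 kPa.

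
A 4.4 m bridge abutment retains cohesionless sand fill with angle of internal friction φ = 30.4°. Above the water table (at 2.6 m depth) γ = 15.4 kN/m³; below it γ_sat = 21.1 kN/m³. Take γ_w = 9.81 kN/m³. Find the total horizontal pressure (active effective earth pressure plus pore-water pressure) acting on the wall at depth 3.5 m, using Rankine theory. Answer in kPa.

25.3 kPa

K_a = (1 − sin φ)/(1 + sin φ) = 0.3280.
γ' = 21.1 − 9.81 = 11.29 kN/m³.
Effective vertical stress at 3.5 m: σ'_v = 15.4×2.6 + 11.29×0.900 = 50.20 kPa.
σ'_h = K_a σ'_v = 0.3280 × 50.20 = 16.47 kPa; u = γ_w × 0.900 = 8.829 kPa.
Total σ_h = 16.47 + 8.829 = 25.29 kPa.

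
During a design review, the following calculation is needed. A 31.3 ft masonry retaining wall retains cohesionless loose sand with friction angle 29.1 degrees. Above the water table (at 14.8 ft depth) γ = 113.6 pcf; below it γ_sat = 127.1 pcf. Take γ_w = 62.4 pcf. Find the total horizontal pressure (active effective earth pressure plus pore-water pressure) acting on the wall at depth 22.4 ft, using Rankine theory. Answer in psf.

1230 psf

K_a = (1 − sin φ)/(1 + sin φ) = 0.3456.
γ' = 127.1 − 62.4 = 64.70 pcf.
Effective vertical stress at 22.4 ft: σ'_v = 113.6×14.8 + 64.70×7.60 = 2173 psf.
σ'_h = K_a σ'_v = 0.3456 × 2173 = 751.0 psf; u = γ_w × 7.60 = 474.2 psf.
Total σ_h = 751.0 + 474.2 = 1225 psf.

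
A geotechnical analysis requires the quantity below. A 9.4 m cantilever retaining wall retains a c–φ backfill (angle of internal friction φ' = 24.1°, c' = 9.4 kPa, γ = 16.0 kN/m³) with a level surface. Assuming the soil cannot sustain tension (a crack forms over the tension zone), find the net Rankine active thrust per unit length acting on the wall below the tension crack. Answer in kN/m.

K_a = 0.4201; √K_a = 0.6482.
Tension-crack depth z_c = 2c/(γ√K_a) = 2×9.4/(16.0×0.6482) = 1.813 m.
σ_a at base = K_a γ H − 2c√K_a = 0.4201×16.0×9.4 − 2×9.4×0.6482 = 51.00 kPa.
P_a = ½ × 51.00 × (H − z_c) = 0.5×51.00×7.587 = 193.5 kN/m.

193 kN/m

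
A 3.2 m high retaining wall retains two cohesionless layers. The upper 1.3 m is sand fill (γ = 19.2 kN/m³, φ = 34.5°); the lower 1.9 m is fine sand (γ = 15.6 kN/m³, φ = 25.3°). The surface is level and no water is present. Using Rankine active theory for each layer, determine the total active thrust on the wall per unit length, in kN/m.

34.8 kN/m

K_a1 = tan²(45°−34.5°/2) = 0.2768; K_a2 = tan²(45°−25.3°/2) = 0.4012.
Layer 1: σ at base = K_a1 γ₁ h₁ = 6.909 kPa; P₁ = ½×6.909×1.3 = 4.491.
Layer 2: σ_v at top = γ₁h₁ = 24.96; σ_h top = K_a2×24.96 = 10.01; σ_h base = K_a2×(24.96+15.6×1.9) = 21.90.
P₂ = ½(10.01+21.90)×1.9 = 30.32. Total P_a = 4.491+30.32 = 34.81 kN/m.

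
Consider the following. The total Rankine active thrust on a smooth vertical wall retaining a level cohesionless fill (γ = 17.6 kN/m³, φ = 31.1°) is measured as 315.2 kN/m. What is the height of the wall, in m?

10.6 m

K_a = 0.3188. P_a = ½ K_a γ H² ⇒ H = √(2P_a/(K_a γ)).
H = √(2×315.2/(0.3188×17.6)) = 10.60 m.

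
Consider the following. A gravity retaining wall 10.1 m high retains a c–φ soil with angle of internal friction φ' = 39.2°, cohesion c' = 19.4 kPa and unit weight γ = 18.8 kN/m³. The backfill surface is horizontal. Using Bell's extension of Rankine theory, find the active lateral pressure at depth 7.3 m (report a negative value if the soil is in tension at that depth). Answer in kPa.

K_a = (1 − sin φ)/(1 + sin φ) = 0.2255.
σ_a = K_a γ z − 2c√K_a = 0.2255×18.8×7.3 − 2×19.4×0.4748 = 12.52 kPa.

12.5 kPa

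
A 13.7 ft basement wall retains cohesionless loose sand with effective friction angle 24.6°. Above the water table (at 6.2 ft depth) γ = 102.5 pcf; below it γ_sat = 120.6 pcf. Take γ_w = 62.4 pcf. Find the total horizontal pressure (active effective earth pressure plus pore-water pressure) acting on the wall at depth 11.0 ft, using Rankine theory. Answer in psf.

677 psf

K_a = (1 − sin φ)/(1 + sin φ) = 0.4121.
γ' = 120.6 − 62.4 = 58.20 pcf.
Effective vertical stress at 11.0 ft: σ'_v = 102.5×6.2 + 58.20×4.80 = 914.9 psf.
σ'_h = K_a σ'_v = 0.4121 × 914.9 = 377.1 psf; u = γ_w × 4.80 = 299.5 psf.
Total σ_h = 377.1 + 299.5 = 676.6 psf.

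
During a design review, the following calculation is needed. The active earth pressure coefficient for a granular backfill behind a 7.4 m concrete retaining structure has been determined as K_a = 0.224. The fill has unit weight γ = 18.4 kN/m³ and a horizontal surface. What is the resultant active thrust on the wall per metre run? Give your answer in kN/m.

P = ½ K_a γ H² = 0.5 × 0.224 × 18.4 × 7.4² = 112.8 kN/m.

113 kN/m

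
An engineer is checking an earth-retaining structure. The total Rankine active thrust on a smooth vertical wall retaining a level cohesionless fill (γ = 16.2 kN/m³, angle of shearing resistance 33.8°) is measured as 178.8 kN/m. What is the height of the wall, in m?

8.80 m

K_a = 0.2851. P_a = ½ K_a γ H² ⇒ H = √(2P_a/(K_a γ)).
H = √(2×178.8/(0.2851×16.2)) = 8.799 m.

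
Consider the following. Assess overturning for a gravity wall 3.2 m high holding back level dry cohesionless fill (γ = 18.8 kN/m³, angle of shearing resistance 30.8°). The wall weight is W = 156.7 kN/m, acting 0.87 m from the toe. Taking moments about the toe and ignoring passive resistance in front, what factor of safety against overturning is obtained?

4.11

K_a = tan²(45° − 30.8°/2) = 0.3227.
P_a = ½K_aγH² = 0.5×0.3227×18.8×3.2² = 31.06 kN/m, acting at H/3 = 1.067 m above the base.
Overturning moment M_o = P_a × H/3 = 31.06 × 1.067 = 33.13.
Resisting moment M_r = W × 0.87 = 156.7 × 0.87 = 136.3.
FS_overturning = M_r/M_o = 136.3/33.13 = 4.114.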